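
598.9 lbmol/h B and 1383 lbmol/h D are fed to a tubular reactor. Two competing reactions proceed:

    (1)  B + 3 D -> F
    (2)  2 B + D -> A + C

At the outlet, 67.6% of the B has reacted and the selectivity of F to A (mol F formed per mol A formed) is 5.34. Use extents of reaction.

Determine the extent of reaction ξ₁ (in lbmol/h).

ξ₁ = 295 lbmol/h

Conversion of B: B consumed = 0.676 × 598.9 = 404.9 lbmol/h = 1ξ₁ + 2ξ₂.
Selectivity: 1ξ₁ / (1ξ₂) = 5.34 → ξ₁ = 5.34 ξ₂.
Substitute: (1·5.34 + 2) ξ₂ = 404.9 → ξ₂ = 55.16 lbmol/h, ξ₁ = 294.5 lbmol/h.
Outlet amounts (n = n₀ + Σ ν·ξ):
  B: 598.9 − 1(294.5) − 2(55.16) = 194
  D: 1383 − 3(294.5) − 1(55.16) = 444.2
  F: 0 + 1(294.5) = 294.5
  A: 0 + 1(55.16) = 55.16
  C: 0 + 1(55.16) = 55.16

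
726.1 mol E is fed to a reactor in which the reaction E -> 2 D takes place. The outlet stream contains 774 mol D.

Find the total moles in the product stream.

1110 mol

For D: n = n₀ + 2ξ → 774 = 0 + 2ξ, giving ξ = 387 mol.
Outlet amounts (n = n₀ + ν ξ):
  E: 726.1 − 1(387) = 339.1
  D: 0 + 2(387) = 774
Total out = 339.1 + 774 = 1113 mol.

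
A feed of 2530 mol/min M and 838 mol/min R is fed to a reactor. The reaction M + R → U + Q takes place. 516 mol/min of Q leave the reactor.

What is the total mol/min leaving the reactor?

For Q: n = n₀ + 1ξ → 516 = 0 + 1ξ, giving ξ = 516 mol/min.
Outlet amounts (n = n₀ + ν ξ):
  M: 2530 − 1(516) = 2014
  R: 838 − 1(516) = 322
  U: 0 + 1(516) = 516
  Q: 0 + 1(516) = 516
Total out = 2014 + 322 + 516 + 516 = 3368 mol/min.

3370 mol/min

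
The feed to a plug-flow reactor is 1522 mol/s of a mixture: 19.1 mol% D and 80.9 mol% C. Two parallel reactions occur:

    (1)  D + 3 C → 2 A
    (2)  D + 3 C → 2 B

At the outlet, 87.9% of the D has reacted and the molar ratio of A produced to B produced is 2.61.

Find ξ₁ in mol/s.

Conversion of D: D consumed = 0.879 × 290.7 = 255.5 mol/s = 1ξ₁ + 1ξ₂.
Selectivity: 2ξ₁ / (2ξ₂) = 2.61 → ξ₁ = 2.61 ξ₂.
Substitute: (1·2.61 + 1) ξ₂ = 255.5 → ξ₂ = 70.78 mol/s, ξ₁ = 184.7 mol/s.
Outlet amounts (n = n₀ + Σ ν·ξ):
  D: 290.7 − 1(184.7) − 1(70.78) = 35.17
  C: 1231 − 3(184.7) − 3(70.78) = 464.7
  A: 0 + 2(184.7) = 369.5
  B: 0 + 2(70.78) = 141.6

ξ₁ = 185 mol/s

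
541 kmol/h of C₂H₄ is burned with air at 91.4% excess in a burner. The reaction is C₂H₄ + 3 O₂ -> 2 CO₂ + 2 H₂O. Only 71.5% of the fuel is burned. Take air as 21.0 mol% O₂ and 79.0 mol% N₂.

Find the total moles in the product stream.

Stoichiometric O₂ = 3 × 541 = 1623 kmol/h; O₂ fed = 1623 × 1.914 = 3106 kmol/h.
N₂ fed = 3106 × 79/21 = 11690 kmol/h.
Fuel reacted = 0.715 × 541 → ξ = 386.8 kmol/h.
Outlet (n = n₀ + ν ξ):
  C₂H₄: 541 − 1(386.8) = 154.2
  O₂: 3106 − 3(386.8) = 1946
  N₂: 11690 (inert)
  CO₂: 0 + 2(386.8) = 773.6
  H₂O: 0 + 2(386.8) = 773.6
Total out = 154.2 + 1946 + 11690 + 773.6 + 773.6 = 15330 kmol/h.

15300 kmol/h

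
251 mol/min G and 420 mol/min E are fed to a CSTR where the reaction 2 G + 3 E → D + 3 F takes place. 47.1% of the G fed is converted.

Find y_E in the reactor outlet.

0.397

G reacted = 0.471 × 251 = 118.2 mol/min; ν_G = −2, so ξ = 118.2/2 = 59.11 mol/min.
Outlet amounts (n = n₀ + ν ξ):
  G: 251 − 2(59.11) = 132.8
  E: 420 − 3(59.11) = 242.7
  D: 0 + 1(59.11) = 59.11
  F: 0 + 3(59.11) = 177.3
Total out = 611.9 mol/min; y_E = 242.7 / 611.9 = 0.3966.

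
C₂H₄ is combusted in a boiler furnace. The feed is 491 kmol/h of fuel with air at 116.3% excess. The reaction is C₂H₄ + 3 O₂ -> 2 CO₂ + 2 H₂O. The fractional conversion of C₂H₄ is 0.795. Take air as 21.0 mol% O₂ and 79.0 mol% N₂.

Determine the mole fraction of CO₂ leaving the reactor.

0.0498

Stoichiometric O₂ = 3 × 491 = 1473 kmol/h; O₂ fed = 1473 × 2.163 = 3186 kmol/h.
N₂ fed = 3186 × 79/21 = 11990 kmol/h.
Fuel reacted = 0.795 × 491 → ξ = 390.3 kmol/h.
Outlet (n = n₀ + ν ξ):
  C₂H₄: 491 − 1(390.3) = 100.7
  O₂: 3186 − 3(390.3) = 2015
  N₂: 11990 (inert)
  CO₂: 0 + 2(390.3) = 780.7
  H₂O: 0 + 2(390.3) = 780.7
Total out = 15660 kmol/h; y_CO₂ = 780.7 / 15660 = 0.04984.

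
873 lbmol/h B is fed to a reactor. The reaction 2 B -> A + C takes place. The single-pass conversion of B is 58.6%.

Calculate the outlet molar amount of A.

B reacted = 0.586 × 873 = 511.6 lbmol/h; ν_B = −2, so ξ = 511.6/2 = 255.8 lbmol/h.
Outlet amounts (n = n₀ + ν ξ):
  B: 873 − 2(255.8) = 361.4
  A: 0 + 1(255.8) = 255.8
  C: 0 + 1(255.8) = 255.8

256 lbmol/h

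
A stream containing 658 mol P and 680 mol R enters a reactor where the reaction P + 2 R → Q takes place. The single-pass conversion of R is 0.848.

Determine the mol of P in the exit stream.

R reacted = 0.848 × 680 = 576.6 mol; ν_R = −2, so ξ = 576.6/2 = 288.3 mol.
Outlet amounts (n = n₀ + ν ξ):
  P: 658 − 1(288.3) = 369.7
  R: 680 − 2(288.3) = 103.4
  Q: 0 + 1(288.3) = 288.3

370 mol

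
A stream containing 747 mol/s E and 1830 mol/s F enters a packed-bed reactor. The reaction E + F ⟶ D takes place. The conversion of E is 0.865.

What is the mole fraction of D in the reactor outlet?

0.335

E reacted = 0.865 × 747 = 646.2 mol/s; ν_E = −1, so ξ = 646.2/1 = 646.2 mol/s.
Outlet amounts (n = n₀ + ν ξ):
  E: 747 − 1(646.2) = 100.8
  F: 1830 − 1(646.2) = 1184
  D: 0 + 1(646.2) = 646.2
Total out = 1931 mol/s; y_D = 646.2 / 1931 = 0.3346.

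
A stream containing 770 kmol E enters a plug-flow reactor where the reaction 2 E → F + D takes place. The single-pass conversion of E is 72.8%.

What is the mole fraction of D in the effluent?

0.364

E reacted = 0.728 × 770 = 560.6 kmol; ν_E = −2, so ξ = 560.6/2 = 280.3 kmol.
Outlet amounts (n = n₀ + ν ξ):
  E: 770 − 2(280.3) = 209.4
  F: 0 + 1(280.3) = 280.3
  D: 0 + 1(280.3) = 280.3
Total out = 770 kmol; y_D = 280.3 / 770 = 0.364.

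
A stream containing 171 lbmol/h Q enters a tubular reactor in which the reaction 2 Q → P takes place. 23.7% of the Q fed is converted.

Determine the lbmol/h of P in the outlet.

Q reacted = 0.237 × 171 = 40.53 lbmol/h; ν_Q = −2, so ξ = 40.53/2 = 20.26 lbmol/h.
Outlet amounts (n = n₀ + ν ξ):
  Q: 171 − 2(20.26) = 130.5
  P: 0 + 1(20.26) = 20.26

20.3 lbmol/h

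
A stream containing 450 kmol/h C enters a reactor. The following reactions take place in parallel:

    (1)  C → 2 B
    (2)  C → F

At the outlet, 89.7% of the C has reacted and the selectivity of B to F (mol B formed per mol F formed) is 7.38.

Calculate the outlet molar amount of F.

86.1 kmol/h

Conversion of C: C consumed = 0.897 × 450 = 403.7 kmol/h = 1ξ₁ + 1ξ₂.
Selectivity: 2ξ₁ / (1ξ₂) = 7.38 → ξ₁ = 3.69 ξ₂.
Substitute: (1·3.69 + 1) ξ₂ = 403.7 → ξ₂ = 86.07 kmol/h, ξ₁ = 317.6 kmol/h.
Outlet amounts (n = n₀ + Σ ν·ξ):
  C: 450 − 1(317.6) − 1(86.07) = 46.35
  B: 0 + 2(317.6) = 635.2
  F: 0 + 1(86.07) = 86.07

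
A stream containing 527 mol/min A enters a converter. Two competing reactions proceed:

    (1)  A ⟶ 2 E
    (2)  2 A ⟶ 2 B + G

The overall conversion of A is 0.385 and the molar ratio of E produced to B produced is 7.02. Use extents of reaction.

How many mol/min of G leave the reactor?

22.5 mol/min

Conversion of A: A consumed = 0.385 × 527 = 202.9 mol/min = 1ξ₁ + 2ξ₂.
Selectivity: 2ξ₁ / (2ξ₂) = 7.02 → ξ₁ = 7.02 ξ₂.
Substitute: (1·7.02 + 2) ξ₂ = 202.9 → ξ₂ = 22.49 mol/min, ξ₁ = 157.9 mol/min.
Outlet amounts (n = n₀ + Σ ν·ξ):
  A: 527 − 1(157.9) − 2(22.49) = 324.1
  E: 0 + 2(157.9) = 315.8
  B: 0 + 2(22.49) = 44.99
  G: 0 + 1(22.49) = 22.49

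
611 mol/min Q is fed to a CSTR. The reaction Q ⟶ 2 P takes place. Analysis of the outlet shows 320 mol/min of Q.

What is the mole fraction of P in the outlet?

0.645

For Q: n = n₀ − 1ξ → 320 = 611 − 1ξ, giving ξ = 291 mol/min.
Outlet amounts (n = n₀ + ν ξ):
  Q: 611 − 1(291) = 320
  P: 0 + 2(291) = 582
Total out = 902 mol/min; y_P = 582 / 902 = 0.6452.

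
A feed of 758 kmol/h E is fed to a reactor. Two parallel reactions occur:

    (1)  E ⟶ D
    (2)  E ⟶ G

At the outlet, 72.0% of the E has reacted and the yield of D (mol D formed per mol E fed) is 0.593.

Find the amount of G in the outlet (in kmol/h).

Yield of D: 1ξ₁ / 758 = 0.593 → ξ₁ = 449.5 kmol/h.
Conversion of E: 1ξ₁ + 1ξ₂ = 0.72 × 758 = 545.8 → ξ₂ = 96.27 kmol/h.
Outlet amounts (n = n₀ + Σ ν·ξ):
  E: 758 − 1(449.5) − 1(96.27) = 212.2
  D: 0 + 1(449.5) = 449.5
  G: 0 + 1(96.27) = 96.27

96.3 kmol/h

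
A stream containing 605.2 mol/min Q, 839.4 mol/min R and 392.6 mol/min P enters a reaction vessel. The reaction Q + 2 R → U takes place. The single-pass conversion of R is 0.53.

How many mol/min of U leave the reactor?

R reacted = 0.53 × 839.4 = 444.9 mol/min; ν_R = −2, so ξ = 444.9/2 = 222.4 mol/min.
Outlet amounts (n = n₀ + ν ξ):
  Q: 605.2 − 1(222.4) = 382.8
  R: 839.4 − 2(222.4) = 394.5
  U: 0 + 1(222.4) = 222.4
  P: 392.6 (inert)

222 mol/min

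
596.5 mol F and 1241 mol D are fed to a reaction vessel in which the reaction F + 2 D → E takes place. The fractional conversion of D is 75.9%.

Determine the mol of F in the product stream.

126 mol

D reacted = 0.759 × 1241 = 941.9 mol; ν_D = −2, so ξ = 941.9/2 = 471 mol.
Outlet amounts (n = n₀ + ν ξ):
  F: 596.5 − 1(471) = 125.5
  D: 1241 − 2(471) = 299.1
  E: 0 + 1(471) = 471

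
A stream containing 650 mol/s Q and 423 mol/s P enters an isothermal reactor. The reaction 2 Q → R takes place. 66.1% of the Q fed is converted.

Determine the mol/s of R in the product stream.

215 mol/s

Q reacted = 0.661 × 650 = 429.7 mol/s; ν_Q = −2, so ξ = 429.7/2 = 214.8 mol/s.
Outlet amounts (n = n₀ + ν ξ):
  Q: 650 − 2(214.8) = 220.3
  R: 0 + 1(214.8) = 214.8
  P: 423 (inert)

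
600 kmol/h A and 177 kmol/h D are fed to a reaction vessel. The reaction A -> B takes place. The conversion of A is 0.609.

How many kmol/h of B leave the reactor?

A reacted = 0.609 × 600 = 365.4 kmol/h; ν_A = −1, so ξ = 365.4/1 = 365.4 kmol/h.
Outlet amounts (n = n₀ + ν ξ):
  A: 600 − 1(365.4) = 234.6
  B: 0 + 1(365.4) = 365.4
  D: 177 (inert)

365 kmol/h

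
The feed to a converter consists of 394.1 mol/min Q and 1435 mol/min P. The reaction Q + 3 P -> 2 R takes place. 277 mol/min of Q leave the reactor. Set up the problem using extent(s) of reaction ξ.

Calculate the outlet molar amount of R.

234 mol/min

For Q: n = n₀ − 1ξ → 277 = 394.1 − 1ξ, giving ξ = 117.1 mol/min.
Outlet amounts (n = n₀ + ν ξ):
  Q: 394.1 − 1(117.1) = 277
  P: 1435 − 3(117.1) = 1084
  R: 0 + 2(117.1) = 234.2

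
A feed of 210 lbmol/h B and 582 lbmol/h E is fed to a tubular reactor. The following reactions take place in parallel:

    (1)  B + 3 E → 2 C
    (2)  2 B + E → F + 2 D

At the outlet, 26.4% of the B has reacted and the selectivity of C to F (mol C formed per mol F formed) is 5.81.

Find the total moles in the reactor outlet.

Conversion of B: B consumed = 0.264 × 210 = 55.44 lbmol/h = 1ξ₁ + 2ξ₂.
Selectivity: 2ξ₁ / (1ξ₂) = 5.81 → ξ₁ = 2.905 ξ₂.
Substitute: (1·2.905 + 2) ξ₂ = 55.44 → ξ₂ = 11.3 lbmol/h, ξ₁ = 32.83 lbmol/h.
Outlet amounts (n = n₀ + Σ ν·ξ):
  B: 210 − 1(32.83) − 2(11.3) = 154.6
  E: 582 − 3(32.83) − 1(11.3) = 472.2
  C: 0 + 2(32.83) = 65.67
  F: 0 + 1(11.3) = 11.3
  D: 0 + 2(11.3) = 22.61
Total out = 154.6 + 472.2 + 65.67 + 11.3 + 22.61 = 726.3 lbmol/h.

726 lbmol/h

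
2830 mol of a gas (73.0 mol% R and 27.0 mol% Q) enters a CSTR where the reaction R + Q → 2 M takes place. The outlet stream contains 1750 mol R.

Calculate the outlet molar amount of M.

632 mol

For R: n = n₀ − 1ξ → 1750 = 2066 − 1ξ, giving ξ = 315.9 mol.
Outlet amounts (n = n₀ + ν ξ):
  R: 2066 − 1(315.9) = 1750
  Q: 764.1 − 1(315.9) = 448.2
  M: 0 + 2(315.9) = 631.8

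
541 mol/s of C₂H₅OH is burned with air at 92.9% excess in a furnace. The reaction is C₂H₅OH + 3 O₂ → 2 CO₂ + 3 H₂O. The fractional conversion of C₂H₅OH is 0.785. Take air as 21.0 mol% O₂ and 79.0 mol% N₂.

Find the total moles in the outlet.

Stoichiometric O₂ = 3 × 541 = 1623 mol/s; O₂ fed = 1623 × 1.929 = 3131 mol/s.
N₂ fed = 3131 × 79/21 = 11780 mol/s.
Fuel reacted = 0.785 × 541 → ξ = 424.7 mol/s.
Outlet (n = n₀ + ν ξ):
  C₂H₅OH: 541 − 1(424.7) = 116.3
  O₂: 3131 − 3(424.7) = 1857
  N₂: 11780 (inert)
  CO₂: 0 + 2(424.7) = 849.4
  H₂O: 0 + 3(424.7) = 1274
Total out = 116.3 + 1857 + 11780 + 849.4 + 1274 = 15870 mol/s.

15900 mol/s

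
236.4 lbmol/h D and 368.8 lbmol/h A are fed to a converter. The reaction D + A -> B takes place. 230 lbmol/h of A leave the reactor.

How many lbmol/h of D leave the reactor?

97.6 lbmol/h

For A: n = n₀ − 1ξ → 230 = 368.8 − 1ξ, giving ξ = 138.8 lbmol/h.
Outlet amounts (n = n₀ + ν ξ):
  D: 236.4 − 1(138.8) = 97.6
  A: 368.8 − 1(138.8) = 230
  B: 0 + 1(138.8) = 138.8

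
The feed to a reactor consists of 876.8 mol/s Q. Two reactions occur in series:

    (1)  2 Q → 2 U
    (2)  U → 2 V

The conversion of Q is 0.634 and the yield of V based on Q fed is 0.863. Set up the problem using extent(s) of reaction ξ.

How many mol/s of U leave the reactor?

178 mol/s

Conversion of Q: Q consumed = 2ξ₁ = 0.634 × 876.8 → ξ₁ = 277.9 mol/s.
Yield of V: 2ξ₂ / 876.8 = 0.863 → ξ₂ = 378.3 mol/s.
Outlet amounts (n = n₀ + Σ ν·ξ):
  Q: 876.8 − 2(277.9) = 320.9
  U: 0 + 2(277.9) − 1(378.3) = 177.6
  V: 0 + 2(378.3) = 756.7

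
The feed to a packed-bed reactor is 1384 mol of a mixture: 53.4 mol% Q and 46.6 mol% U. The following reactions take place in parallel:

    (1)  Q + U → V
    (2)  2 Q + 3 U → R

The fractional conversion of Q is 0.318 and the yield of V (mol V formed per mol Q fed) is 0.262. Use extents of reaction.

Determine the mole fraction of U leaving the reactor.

Yield of V: 1ξ₁ / 739.1 = 0.262 → ξ₁ = 193.6 mol.
Conversion of Q: 1ξ₁ + 2ξ₂ = 0.318 × 739.1 = 235 → ξ₂ = 20.69 mol.
Outlet amounts (n = n₀ + Σ ν·ξ):
  Q: 739.1 − 1(193.6) − 2(20.69) = 504
  U: 644.9 − 1(193.6) − 3(20.69) = 389.2
  V: 0 + 1(193.6) = 193.6
  R: 0 + 1(20.69) = 20.69
Total out = 1108 mol; y_U = 389.2 / 1108 = 0.3514.

0.351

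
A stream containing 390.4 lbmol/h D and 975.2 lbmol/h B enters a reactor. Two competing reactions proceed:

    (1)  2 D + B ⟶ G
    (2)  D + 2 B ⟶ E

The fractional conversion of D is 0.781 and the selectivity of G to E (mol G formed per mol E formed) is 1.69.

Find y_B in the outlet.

0.725

Conversion of D: D consumed = 0.781 × 390.4 = 304.9 lbmol/h = 2ξ₁ + 1ξ₂.
Selectivity: 1ξ₁ / (1ξ₂) = 1.69 → ξ₁ = 1.69 ξ₂.
Substitute: (2·1.69 + 1) ξ₂ = 304.9 → ξ₂ = 69.61 lbmol/h, ξ₁ = 117.6 lbmol/h.
Outlet amounts (n = n₀ + Σ ν·ξ):
  D: 390.4 − 2(117.6) − 1(69.61) = 85.5
  B: 975.2 − 1(117.6) − 2(69.61) = 718.3
  G: 0 + 1(117.6) = 117.6
  E: 0 + 1(69.61) = 69.61
Total out = 991.1 lbmol/h; y_B = 718.3 / 991.1 = 0.7248.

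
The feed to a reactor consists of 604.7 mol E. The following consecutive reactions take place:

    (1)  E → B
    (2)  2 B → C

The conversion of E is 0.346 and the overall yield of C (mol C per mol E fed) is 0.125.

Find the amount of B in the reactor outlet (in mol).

58.1 mol

Conversion of E: E consumed = 1ξ₁ = 0.346 × 604.7 → ξ₁ = 209.2 mol.
Yield of C: 1ξ₂ / 604.7 = 0.125 → ξ₂ = 75.59 mol.
Outlet amounts (n = n₀ + Σ ν·ξ):
  E: 604.7 − 1(209.2) = 395.5
  B: 0 + 1(209.2) − 2(75.59) = 58.05
  C: 0 + 1(75.59) = 75.59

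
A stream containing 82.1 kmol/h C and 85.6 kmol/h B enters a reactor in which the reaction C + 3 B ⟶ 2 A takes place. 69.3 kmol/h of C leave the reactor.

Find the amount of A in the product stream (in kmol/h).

For C: n = n₀ − 1ξ → 69.3 = 82.1 − 1ξ, giving ξ = 12.8 kmol/h.
Outlet amounts (n = n₀ + ν ξ):
  C: 82.1 − 1(12.8) = 69.3
  B: 85.6 − 3(12.8) = 47.2
  A: 0 + 2(12.8) = 25.6

25.6 kmol/h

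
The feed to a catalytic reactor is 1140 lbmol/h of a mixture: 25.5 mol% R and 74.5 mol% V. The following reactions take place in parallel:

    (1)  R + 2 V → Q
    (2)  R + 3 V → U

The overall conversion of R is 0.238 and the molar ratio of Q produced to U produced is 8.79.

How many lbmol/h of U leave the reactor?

7.07 lbmol/h

Conversion of R: R consumed = 0.238 × 290.7 = 69.19 lbmol/h = 1ξ₁ + 1ξ₂.
Selectivity: 1ξ₁ / (1ξ₂) = 8.79 → ξ₁ = 8.79 ξ₂.
Substitute: (1·8.79 + 1) ξ₂ = 69.19 → ξ₂ = 7.067 lbmol/h, ξ₁ = 62.12 lbmol/h.
Outlet amounts (n = n₀ + Σ ν·ξ):
  R: 290.7 − 1(62.12) − 1(7.067) = 221.5
  V: 849.3 − 2(62.12) − 3(7.067) = 703.9
  Q: 0 + 1(62.12) = 62.12
  U: 0 + 1(7.067) = 7.067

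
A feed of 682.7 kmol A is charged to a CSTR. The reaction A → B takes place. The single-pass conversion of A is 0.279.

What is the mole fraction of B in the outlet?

0.279

A reacted = 0.279 × 682.7 = 190.5 kmol; ν_A = −1, so ξ = 190.5/1 = 190.5 kmol.
Outlet amounts (n = n₀ + ν ξ):
  A: 682.7 − 1(190.5) = 492.2
  B: 0 + 1(190.5) = 190.5
Total out = 682.7 kmol; y_B = 190.5 / 682.7 = 0.279.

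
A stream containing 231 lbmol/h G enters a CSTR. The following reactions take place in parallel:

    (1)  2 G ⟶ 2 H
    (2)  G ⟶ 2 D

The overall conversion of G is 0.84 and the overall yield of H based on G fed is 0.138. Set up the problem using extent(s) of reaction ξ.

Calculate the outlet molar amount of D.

Yield of H: 2ξ₁ / 231 = 0.138 → ξ₁ = 15.94 lbmol/h.
Conversion of G: 2ξ₁ + 1ξ₂ = 0.84 × 231 = 194 → ξ₂ = 162.2 lbmol/h.
Outlet amounts (n = n₀ + Σ ν·ξ):
  G: 231 − 2(15.94) − 1(162.2) = 36.96
  H: 0 + 2(15.94) = 31.88
  D: 0 + 2(162.2) = 324.3

324 lbmol/h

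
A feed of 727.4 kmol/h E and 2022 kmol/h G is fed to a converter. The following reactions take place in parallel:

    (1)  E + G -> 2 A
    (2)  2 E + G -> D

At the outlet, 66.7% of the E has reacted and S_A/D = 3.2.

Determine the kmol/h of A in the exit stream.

Conversion of E: E consumed = 0.667 × 727.4 = 485.2 kmol/h = 1ξ₁ + 2ξ₂.
Selectivity: 2ξ₁ / (1ξ₂) = 3.2 → ξ₁ = 1.6 ξ₂.
Substitute: (1·1.6 + 2) ξ₂ = 485.2 → ξ₂ = 134.8 kmol/h, ξ₁ = 215.6 kmol/h.
Outlet amounts (n = n₀ + Σ ν·ξ):
  E: 727.4 − 1(215.6) − 2(134.8) = 242.2
  G: 2022 − 1(215.6) − 1(134.8) = 1672
  A: 0 + 2(215.6) = 431.3
  D: 0 + 1(134.8) = 134.8

431 kmol/h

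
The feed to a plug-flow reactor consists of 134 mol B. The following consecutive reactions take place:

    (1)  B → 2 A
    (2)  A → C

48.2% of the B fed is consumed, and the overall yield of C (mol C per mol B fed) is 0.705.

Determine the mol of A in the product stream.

Conversion of B: B consumed = 1ξ₁ = 0.482 × 134 → ξ₁ = 64.59 mol.
Yield of C: 1ξ₂ / 134 = 0.705 → ξ₂ = 94.47 mol.
Outlet amounts (n = n₀ + Σ ν·ξ):
  B: 134 − 1(64.59) = 69.41
  A: 0 + 2(64.59) − 1(94.47) = 34.71
  C: 0 + 1(94.47) = 94.47

34.7 mol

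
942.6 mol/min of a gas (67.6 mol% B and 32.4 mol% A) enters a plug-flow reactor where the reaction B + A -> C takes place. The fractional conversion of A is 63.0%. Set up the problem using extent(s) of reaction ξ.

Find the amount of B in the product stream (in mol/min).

A reacted = 0.63 × 305.4 = 192.4 mol/min; ν_A = −1, so ξ = 192.4/1 = 192.4 mol/min.
Outlet amounts (n = n₀ + ν ξ):
  B: 637.2 − 1(192.4) = 444.8
  A: 305.4 − 1(192.4) = 113
  C: 0 + 1(192.4) = 192.4

445 mol/min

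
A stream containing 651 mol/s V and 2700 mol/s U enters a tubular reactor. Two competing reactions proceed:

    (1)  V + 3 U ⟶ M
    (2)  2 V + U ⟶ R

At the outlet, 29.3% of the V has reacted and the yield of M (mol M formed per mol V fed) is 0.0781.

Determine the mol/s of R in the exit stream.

Yield of M: 1ξ₁ / 651 = 0.0781 → ξ₁ = 50.84 mol/s.
Conversion of V: 1ξ₁ + 2ξ₂ = 0.293 × 651 = 190.7 → ξ₂ = 69.95 mol/s.
Outlet amounts (n = n₀ + Σ ν·ξ):
  V: 651 − 1(50.84) − 2(69.95) = 460.3
  U: 2700 − 3(50.84) − 1(69.95) = 2478
  M: 0 + 1(50.84) = 50.84
  R: 0 + 1(69.95) = 69.95

69.9 mol/s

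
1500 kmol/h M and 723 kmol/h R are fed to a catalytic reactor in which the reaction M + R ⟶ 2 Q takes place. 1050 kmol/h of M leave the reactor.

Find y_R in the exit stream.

0.123

For M: n = n₀ − 1ξ → 1050 = 1500 − 1ξ, giving ξ = 450 kmol/h.
Outlet amounts (n = n₀ + ν ξ):
  M: 1500 − 1(450) = 1050
  R: 723 − 1(450) = 273
  Q: 0 + 2(450) = 900
Total out = 2223 kmol/h; y_R = 273 / 2223 = 0.1228.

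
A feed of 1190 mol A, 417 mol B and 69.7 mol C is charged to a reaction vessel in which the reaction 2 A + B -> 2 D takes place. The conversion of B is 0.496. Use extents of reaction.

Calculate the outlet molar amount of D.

B reacted = 0.496 × 417 = 206.8 mol; ν_B = −1, so ξ = 206.8/1 = 206.8 mol.
Outlet amounts (n = n₀ + ν ξ):
  A: 1190 − 2(206.8) = 776.3
  B: 417 − 1(206.8) = 210.2
  D: 0 + 2(206.8) = 413.7
  C: 69.7 (inert)

414 mol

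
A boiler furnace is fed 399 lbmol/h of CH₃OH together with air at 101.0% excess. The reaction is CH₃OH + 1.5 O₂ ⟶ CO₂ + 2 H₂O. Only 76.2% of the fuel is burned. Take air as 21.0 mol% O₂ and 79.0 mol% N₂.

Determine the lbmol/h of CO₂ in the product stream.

Stoichiometric O₂ = 1.5 × 399 = 598.5 lbmol/h; O₂ fed = 598.5 × 2.010 = 1203 lbmol/h.
N₂ fed = 1203 × 79/21 = 4526 lbmol/h.
Fuel reacted = 0.762 × 399 → ξ = 304 lbmol/h.
Outlet (n = n₀ + ν ξ):
  CH₃OH: 399 − 1(304) = 94.96
  O₂: 1203 − 1.5(304) = 746.9
  N₂: 4526 (inert)
  CO₂: 0 + 1(304) = 304
  H₂O: 0 + 2(304) = 608.1

304 lbmol/h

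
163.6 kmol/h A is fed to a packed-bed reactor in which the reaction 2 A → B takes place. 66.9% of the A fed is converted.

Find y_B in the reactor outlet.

A reacted = 0.669 × 163.6 = 109.4 kmol/h; ν_A = −2, so ξ = 109.4/2 = 54.72 kmol/h.
Outlet amounts (n = n₀ + ν ξ):
  A: 163.6 − 2(54.72) = 54.15
  B: 0 + 1(54.72) = 54.72
Total out = 108.9 kmol/h; y_B = 54.72 / 108.9 = 0.5026.

0.503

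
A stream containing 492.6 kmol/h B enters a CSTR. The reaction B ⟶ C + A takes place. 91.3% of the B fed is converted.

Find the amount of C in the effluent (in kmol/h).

B reacted = 0.913 × 492.6 = 449.7 kmol/h; ν_B = −1, so ξ = 449.7/1 = 449.7 kmol/h.
Outlet amounts (n = n₀ + ν ξ):
  B: 492.6 − 1(449.7) = 42.86
  C: 0 + 1(449.7) = 449.7
  A: 0 + 1(449.7) = 449.7

450 kmol/h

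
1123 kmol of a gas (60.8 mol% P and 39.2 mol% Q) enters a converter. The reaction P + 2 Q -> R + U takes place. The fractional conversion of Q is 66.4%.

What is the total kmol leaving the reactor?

Q reacted = 0.664 × 440.2 = 292.3 kmol; ν_Q = −2, so ξ = 292.3/2 = 146.2 kmol.
Outlet amounts (n = n₀ + ν ξ):
  P: 682.8 − 1(146.2) = 536.6
  Q: 440.2 − 2(146.2) = 147.9
  R: 0 + 1(146.2) = 146.2
  U: 0 + 1(146.2) = 146.2
Total out = 536.6 + 147.9 + 146.2 + 146.2 = 976.8 kmol.

977 kmol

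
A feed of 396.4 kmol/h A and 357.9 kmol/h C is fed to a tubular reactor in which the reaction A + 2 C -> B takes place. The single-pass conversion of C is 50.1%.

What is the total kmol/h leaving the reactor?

575 kmol/h

C reacted = 0.501 × 357.9 = 179.3 kmol/h; ν_C = −2, so ξ = 179.3/2 = 89.65 kmol/h.
Outlet amounts (n = n₀ + ν ξ):
  A: 396.4 − 1(89.65) = 306.7
  C: 357.9 − 2(89.65) = 178.6
  B: 0 + 1(89.65) = 89.65
Total out = 306.7 + 178.6 + 89.65 = 575 kmol/h.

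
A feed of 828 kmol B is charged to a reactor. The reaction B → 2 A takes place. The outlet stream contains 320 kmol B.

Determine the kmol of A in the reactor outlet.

For B: n = n₀ − 1ξ → 320 = 828 − 1ξ, giving ξ = 508 kmol.
Outlet amounts (n = n₀ + ν ξ):
  B: 828 − 1(508) = 320
  A: 0 + 2(508) = 1016

1020 kmol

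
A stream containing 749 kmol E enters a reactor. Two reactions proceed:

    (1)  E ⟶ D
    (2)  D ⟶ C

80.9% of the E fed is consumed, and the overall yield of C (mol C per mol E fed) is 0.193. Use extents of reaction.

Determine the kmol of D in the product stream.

Conversion of E: E consumed = 1ξ₁ = 0.809 × 749 → ξ₁ = 605.9 kmol.
Yield of C: 1ξ₂ / 749 = 0.193 → ξ₂ = 144.6 kmol.
Outlet amounts (n = n₀ + Σ ν·ξ):
  E: 749 − 1(605.9) = 143.1
  D: 0 + 1(605.9) − 1(144.6) = 461.4
  C: 0 + 1(144.6) = 144.6

461 kmol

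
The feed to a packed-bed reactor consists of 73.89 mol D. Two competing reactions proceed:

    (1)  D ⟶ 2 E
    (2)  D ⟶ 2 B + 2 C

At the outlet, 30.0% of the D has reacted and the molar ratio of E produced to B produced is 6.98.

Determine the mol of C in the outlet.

Conversion of D: D consumed = 0.3 × 73.89 = 22.17 mol = 1ξ₁ + 1ξ₂.
Selectivity: 2ξ₁ / (2ξ₂) = 6.98 → ξ₁ = 6.98 ξ₂.
Substitute: (1·6.98 + 1) ξ₂ = 22.17 → ξ₂ = 2.778 mol, ξ₁ = 19.39 mol.
Outlet amounts (n = n₀ + Σ ν·ξ):
  D: 73.89 − 1(19.39) − 1(2.778) = 51.72
  E: 0 + 2(19.39) = 38.78
  B: 0 + 2(2.778) = 5.556
  C: 0 + 2(2.778) = 5.556

5.56 mol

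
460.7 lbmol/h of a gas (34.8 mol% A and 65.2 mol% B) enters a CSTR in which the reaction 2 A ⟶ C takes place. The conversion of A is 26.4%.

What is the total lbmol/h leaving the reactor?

440 lbmol/h

A reacted = 0.264 × 160.3 = 42.33 lbmol/h; ν_A = −2, so ξ = 42.33/2 = 21.16 lbmol/h.
Outlet amounts (n = n₀ + ν ξ):
  A: 160.3 − 2(21.16) = 118
  C: 0 + 1(21.16) = 21.16
  B: 300.4 (inert)
Total out = 118 + 21.16 + 300.4 = 439.5 lbmol/h.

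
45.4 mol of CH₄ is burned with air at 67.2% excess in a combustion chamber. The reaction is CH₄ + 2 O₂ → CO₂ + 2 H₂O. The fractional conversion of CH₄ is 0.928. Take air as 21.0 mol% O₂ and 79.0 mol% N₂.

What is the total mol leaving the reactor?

Stoichiometric O₂ = 2 × 45.4 = 90.8 mol; O₂ fed = 90.8 × 1.672 = 151.8 mol.
N₂ fed = 151.8 × 79/21 = 571.1 mol.
Fuel reacted = 0.928 × 45.4 → ξ = 42.13 mol.
Outlet (n = n₀ + ν ξ):
  CH₄: 45.4 − 1(42.13) = 3.269
  O₂: 151.8 − 2(42.13) = 67.56
  N₂: 571.1 (inert)
  CO₂: 0 + 1(42.13) = 42.13
  H₂O: 0 + 2(42.13) = 84.26
Total out = 3.269 + 67.56 + 571.1 + 42.13 + 84.26 = 768.3 mol.

768 mol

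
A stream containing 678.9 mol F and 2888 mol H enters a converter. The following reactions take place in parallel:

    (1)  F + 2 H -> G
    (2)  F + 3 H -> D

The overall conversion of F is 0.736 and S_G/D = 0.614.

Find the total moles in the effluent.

2260 mol

Conversion of F: F consumed = 0.736 × 678.9 = 499.7 mol = 1ξ₁ + 1ξ₂.
Selectivity: 1ξ₁ / (1ξ₂) = 0.614 → ξ₁ = 0.614 ξ₂.
Substitute: (1·0.614 + 1) ξ₂ = 499.7 → ξ₂ = 309.6 mol, ξ₁ = 190.1 mol.
Outlet amounts (n = n₀ + Σ ν·ξ):
  F: 678.9 − 1(190.1) − 1(309.6) = 179.2
  H: 2888 − 2(190.1) − 3(309.6) = 1579
  G: 0 + 1(190.1) = 190.1
  D: 0 + 1(309.6) = 309.6
Total out = 179.2 + 1579 + 190.1 + 309.6 = 2258 mol.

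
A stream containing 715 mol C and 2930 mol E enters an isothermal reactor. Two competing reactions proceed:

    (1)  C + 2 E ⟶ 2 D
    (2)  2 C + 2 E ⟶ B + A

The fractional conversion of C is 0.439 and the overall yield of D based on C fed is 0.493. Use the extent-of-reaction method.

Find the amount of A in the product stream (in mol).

68.8 mol

Yield of D: 2ξ₁ / 715 = 0.493 → ξ₁ = 176.2 mol.
Conversion of C: 1ξ₁ + 2ξ₂ = 0.439 × 715 = 313.9 → ξ₂ = 68.82 mol.
Outlet amounts (n = n₀ + Σ ν·ξ):
  C: 715 − 1(176.2) − 2(68.82) = 401.1
  E: 2930 − 2(176.2) − 2(68.82) = 2440
  D: 0 + 2(176.2) = 352.5
  B: 0 + 1(68.82) = 68.82
  A: 0 + 1(68.82) = 68.82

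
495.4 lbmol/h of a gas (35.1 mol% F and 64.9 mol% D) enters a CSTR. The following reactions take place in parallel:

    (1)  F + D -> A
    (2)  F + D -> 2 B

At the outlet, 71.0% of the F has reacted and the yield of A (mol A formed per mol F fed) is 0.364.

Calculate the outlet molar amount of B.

Yield of A: 1ξ₁ / 173.9 = 0.364 → ξ₁ = 63.29 lbmol/h.
Conversion of F: 1ξ₁ + 1ξ₂ = 0.71 × 173.9 = 123.5 → ξ₂ = 60.16 lbmol/h.
Outlet amounts (n = n₀ + Σ ν·ξ):
  F: 173.9 − 1(63.29) − 1(60.16) = 50.43
  D: 321.5 − 1(63.29) − 1(60.16) = 198.1
  A: 0 + 1(63.29) = 63.29
  B: 0 + 2(60.16) = 120.3

120 lbmol/h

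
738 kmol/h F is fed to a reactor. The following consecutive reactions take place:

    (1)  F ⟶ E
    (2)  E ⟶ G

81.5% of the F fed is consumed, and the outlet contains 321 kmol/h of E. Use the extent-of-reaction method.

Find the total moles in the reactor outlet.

738 kmol/h

Conversion of F: F consumed = 1ξ₁ = 0.815 × 738 → ξ₁ = 601.5 kmol/h.
E balance: n_E = 0 + 1ξ₁ − 1ξ₂ = 321 → ξ₂ = (1·601.5 − 321)/1 = 280.5 kmol/h.
Outlet amounts (n = n₀ + Σ ν·ξ):
  F: 738 − 1(601.5) = 136.5
  E: 0 + 1(601.5) − 1(280.5) = 321
  G: 0 + 1(280.5) = 280.5
Total out = 136.5 + 321 + 280.5 = 738 kmol/h.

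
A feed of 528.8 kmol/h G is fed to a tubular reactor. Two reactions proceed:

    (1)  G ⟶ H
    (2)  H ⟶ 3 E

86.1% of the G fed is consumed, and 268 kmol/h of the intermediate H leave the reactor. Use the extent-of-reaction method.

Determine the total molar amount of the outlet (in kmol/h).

Conversion of G: G consumed = 1ξ₁ = 0.861 × 528.8 → ξ₁ = 455.3 kmol/h.
H balance: n_H = 0 + 1ξ₁ − 1ξ₂ = 268 → ξ₂ = (1·455.3 − 268)/1 = 187.3 kmol/h.
Outlet amounts (n = n₀ + Σ ν·ξ):
  G: 528.8 − 1(455.3) = 73.5
  H: 0 + 1(455.3) − 1(187.3) = 268
  E: 0 + 3(187.3) = 561.9
Total out = 73.5 + 268 + 561.9 = 903.4 kmol/h.

903 kmol/h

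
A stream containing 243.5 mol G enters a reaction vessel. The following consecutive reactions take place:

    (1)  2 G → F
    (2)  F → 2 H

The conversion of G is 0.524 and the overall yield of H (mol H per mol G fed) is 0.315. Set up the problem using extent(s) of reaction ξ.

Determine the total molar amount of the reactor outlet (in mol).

218 mol

Conversion of G: G consumed = 2ξ₁ = 0.524 × 243.5 → ξ₁ = 63.8 mol.
Yield of H: 2ξ₂ / 243.5 = 0.315 → ξ₂ = 38.35 mol.
Outlet amounts (n = n₀ + Σ ν·ξ):
  G: 243.5 − 2(63.8) = 115.9
  F: 0 + 1(63.8) − 1(38.35) = 25.45
  H: 0 + 2(38.35) = 76.7
Total out = 115.9 + 25.45 + 76.7 = 218.1 mol.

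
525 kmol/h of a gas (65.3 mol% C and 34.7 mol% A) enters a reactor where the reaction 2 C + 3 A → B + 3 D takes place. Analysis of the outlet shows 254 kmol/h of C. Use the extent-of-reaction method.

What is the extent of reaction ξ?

ξ = 44.4 kmol/h

For C: n = n₀ − 2ξ → 254 = 342.8 − 2ξ, giving ξ = 44.41 kmol/h.
Outlet amounts (n = n₀ + ν ξ):
  C: 342.8 − 2(44.41) = 254
  A: 182.2 − 3(44.41) = 48.94
  B: 0 + 1(44.41) = 44.41
  D: 0 + 3(44.41) = 133.2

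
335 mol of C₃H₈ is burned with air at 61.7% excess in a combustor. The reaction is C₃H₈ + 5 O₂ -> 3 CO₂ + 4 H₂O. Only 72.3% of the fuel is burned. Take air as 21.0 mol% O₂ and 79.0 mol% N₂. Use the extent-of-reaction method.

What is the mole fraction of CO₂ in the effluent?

0.0539

Stoichiometric O₂ = 5 × 335 = 1675 mol; O₂ fed = 1675 × 1.617 = 2708 mol.
N₂ fed = 2708 × 79/21 = 10190 mol.
Fuel reacted = 0.723 × 335 → ξ = 242.2 mol.
Outlet (n = n₀ + ν ξ):
  C₃H₈: 335 − 1(242.2) = 92.8
  O₂: 2708 − 5(242.2) = 1497
  N₂: 10190 (inert)
  CO₂: 0 + 3(242.2) = 726.6
  H₂O: 0 + 4(242.2) = 968.8
Total out = 13470 mol; y_CO₂ = 726.6 / 13470 = 0.05392.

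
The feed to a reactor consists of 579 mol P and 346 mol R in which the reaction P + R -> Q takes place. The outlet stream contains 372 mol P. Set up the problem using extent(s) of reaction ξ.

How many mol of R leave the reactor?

For P: n = n₀ − 1ξ → 372 = 579 − 1ξ, giving ξ = 207 mol.
Outlet amounts (n = n₀ + ν ξ):
  P: 579 − 1(207) = 372
  R: 346 − 1(207) = 139
  Q: 0 + 1(207) = 207

139 mol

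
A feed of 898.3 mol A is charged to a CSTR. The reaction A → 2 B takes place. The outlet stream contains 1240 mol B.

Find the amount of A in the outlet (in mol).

For B: n = n₀ + 2ξ → 1240 = 0 + 2ξ, giving ξ = 620 mol.
Outlet amounts (n = n₀ + ν ξ):
  A: 898.3 − 1(620) = 278.3
  B: 0 + 2(620) = 1240

278 mol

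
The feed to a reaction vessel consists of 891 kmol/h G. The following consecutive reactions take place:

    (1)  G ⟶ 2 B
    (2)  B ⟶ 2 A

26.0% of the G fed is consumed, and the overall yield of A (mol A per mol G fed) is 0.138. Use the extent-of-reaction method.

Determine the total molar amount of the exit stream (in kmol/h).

Conversion of G: G consumed = 1ξ₁ = 0.26 × 891 → ξ₁ = 231.7 kmol/h.
Yield of A: 2ξ₂ / 891 = 0.138 → ξ₂ = 61.48 kmol/h.
Outlet amounts (n = n₀ + Σ ν·ξ):
  G: 891 − 1(231.7) = 659.3
  B: 0 + 2(231.7) − 1(61.48) = 401.8
  A: 0 + 2(61.48) = 123
Total out = 659.3 + 401.8 + 123 = 1184 kmol/h.

1180 kmol/h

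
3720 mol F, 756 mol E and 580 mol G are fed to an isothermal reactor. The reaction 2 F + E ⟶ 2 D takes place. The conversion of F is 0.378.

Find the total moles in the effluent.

F reacted = 0.378 × 3720 = 1406 mol; ν_F = −2, so ξ = 1406/2 = 703.1 mol.
Outlet amounts (n = n₀ + ν ξ):
  F: 3720 − 2(703.1) = 2314
  E: 756 − 1(703.1) = 52.92
  D: 0 + 2(703.1) = 1406
  G: 580 (inert)
Total out = 2314 + 52.92 + 1406 + 580 = 4353 mol.

4350 mol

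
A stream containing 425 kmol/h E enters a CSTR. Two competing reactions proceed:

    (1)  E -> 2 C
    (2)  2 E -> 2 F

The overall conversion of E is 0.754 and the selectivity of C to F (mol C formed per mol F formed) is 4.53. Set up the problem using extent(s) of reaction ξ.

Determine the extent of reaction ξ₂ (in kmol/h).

Conversion of E: E consumed = 0.754 × 425 = 320.4 kmol/h = 1ξ₁ + 2ξ₂.
Selectivity: 2ξ₁ / (2ξ₂) = 4.53 → ξ₁ = 4.53 ξ₂.
Substitute: (1·4.53 + 2) ξ₂ = 320.4 → ξ₂ = 49.07 kmol/h, ξ₁ = 222.3 kmol/h.
Outlet amounts (n = n₀ + Σ ν·ξ):
  E: 425 − 1(222.3) − 2(49.07) = 104.6
  C: 0 + 2(222.3) = 444.6
  F: 0 + 2(49.07) = 98.15

ξ₂ = 49.1 kmol/h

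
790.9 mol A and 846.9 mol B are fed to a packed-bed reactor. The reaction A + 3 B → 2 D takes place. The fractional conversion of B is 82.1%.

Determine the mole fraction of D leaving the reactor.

0.395

B reacted = 0.821 × 846.9 = 695.3 mol; ν_B = −3, so ξ = 695.3/3 = 231.8 mol.
Outlet amounts (n = n₀ + ν ξ):
  A: 790.9 − 1(231.8) = 559.1
  B: 846.9 − 3(231.8) = 151.6
  D: 0 + 2(231.8) = 463.5
Total out = 1174 mol; y_D = 463.5 / 1174 = 0.3947.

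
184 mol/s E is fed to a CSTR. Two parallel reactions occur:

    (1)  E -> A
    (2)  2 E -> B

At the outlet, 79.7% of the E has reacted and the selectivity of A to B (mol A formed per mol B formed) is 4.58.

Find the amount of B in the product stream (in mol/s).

22.3 mol/s

Conversion of E: E consumed = 0.797 × 184 = 146.6 mol/s = 1ξ₁ + 2ξ₂.
Selectivity: 1ξ₁ / (1ξ₂) = 4.58 → ξ₁ = 4.58 ξ₂.
Substitute: (1·4.58 + 2) ξ₂ = 146.6 → ξ₂ = 22.29 mol/s, ξ₁ = 102.1 mol/s.
Outlet amounts (n = n₀ + Σ ν·ξ):
  E: 184 − 1(102.1) − 2(22.29) = 37.35
  A: 0 + 1(102.1) = 102.1
  B: 0 + 1(22.29) = 22.29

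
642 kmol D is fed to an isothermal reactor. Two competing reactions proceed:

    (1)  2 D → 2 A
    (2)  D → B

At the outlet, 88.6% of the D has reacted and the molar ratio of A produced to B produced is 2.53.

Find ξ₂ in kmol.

ξ₂ = 161 kmol

Conversion of D: D consumed = 0.886 × 642 = 568.8 kmol = 2ξ₁ + 1ξ₂.
Selectivity: 2ξ₁ / (1ξ₂) = 2.53 → ξ₁ = 1.265 ξ₂.
Substitute: (2·1.265 + 1) ξ₂ = 568.8 → ξ₂ = 161.1 kmol, ξ₁ = 203.8 kmol.
Outlet amounts (n = n₀ + Σ ν·ξ):
  D: 642 − 2(203.8) − 1(161.1) = 73.19
  A: 0 + 2(203.8) = 407.7
  B: 0 + 1(161.1) = 161.1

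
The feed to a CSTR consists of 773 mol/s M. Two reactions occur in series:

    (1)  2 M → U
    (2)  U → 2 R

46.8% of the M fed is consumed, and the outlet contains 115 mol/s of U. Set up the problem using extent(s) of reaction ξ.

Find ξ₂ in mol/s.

Conversion of M: M consumed = 2ξ₁ = 0.468 × 773 → ξ₁ = 180.9 mol/s.
U balance: n_U = 0 + 1ξ₁ − 1ξ₂ = 115 → ξ₂ = (1·180.9 − 115)/1 = 65.88 mol/s.
Outlet amounts (n = n₀ + Σ ν·ξ):
  M: 773 − 2(180.9) = 411.2
  U: 0 + 1(180.9) − 1(65.88) = 115
  R: 0 + 2(65.88) = 131.8

ξ₂ = 65.9 mol/s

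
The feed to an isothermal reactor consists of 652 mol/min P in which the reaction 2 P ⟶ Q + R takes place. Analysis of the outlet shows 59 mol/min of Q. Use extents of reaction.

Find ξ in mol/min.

ξ = 59 mol/min

For Q: n = n₀ + 1ξ → 59 = 0 + 1ξ, giving ξ = 59 mol/min.
Outlet amounts (n = n₀ + ν ξ):
  P: 652 − 2(59) = 534
  Q: 0 + 1(59) = 59
  R: 0 + 1(59) = 59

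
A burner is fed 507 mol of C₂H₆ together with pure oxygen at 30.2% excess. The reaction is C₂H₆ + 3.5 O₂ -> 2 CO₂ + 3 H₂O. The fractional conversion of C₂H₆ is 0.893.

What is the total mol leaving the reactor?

3040 mol

Stoichiometric O₂ = 3.5 × 507 = 1774 mol; O₂ fed = 1774 × 1.302 = 2310 mol.
Fuel reacted = 0.893 × 507 → ξ = 452.8 mol.
Outlet (n = n₀ + ν ξ):
  C₂H₆: 507 − 1(452.8) = 54.25
  O₂: 2310 − 3.5(452.8) = 725.8
  CO₂: 0 + 2(452.8) = 905.5
  H₂O: 0 + 3(452.8) = 1358
Total out = 54.25 + 725.8 + 905.5 + 1358 = 3044 mol.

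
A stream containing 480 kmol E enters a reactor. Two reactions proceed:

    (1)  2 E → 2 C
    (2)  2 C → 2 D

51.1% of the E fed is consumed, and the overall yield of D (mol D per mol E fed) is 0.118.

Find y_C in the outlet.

Conversion of E: E consumed = 2ξ₁ = 0.511 × 480 → ξ₁ = 122.6 kmol.
Yield of D: 2ξ₂ / 480 = 0.118 → ξ₂ = 28.32 kmol.
Outlet amounts (n = n₀ + Σ ν·ξ):
  E: 480 − 2(122.6) = 234.7
  C: 0 + 2(122.6) − 2(28.32) = 188.6
  D: 0 + 2(28.32) = 56.64
Total out = 480 kmol; y_C = 188.6 / 480 = 0.393.

0.393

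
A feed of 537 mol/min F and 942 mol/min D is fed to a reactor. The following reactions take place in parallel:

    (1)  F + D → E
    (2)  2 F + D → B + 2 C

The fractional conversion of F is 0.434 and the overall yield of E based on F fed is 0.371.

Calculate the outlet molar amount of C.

33.8 mol/min

Yield of E: 1ξ₁ / 537 = 0.371 → ξ₁ = 199.2 mol/min.
Conversion of F: 1ξ₁ + 2ξ₂ = 0.434 × 537 = 233.1 → ξ₂ = 16.92 mol/min.
Outlet amounts (n = n₀ + Σ ν·ξ):
  F: 537 − 1(199.2) − 2(16.92) = 303.9
  D: 942 − 1(199.2) − 1(16.92) = 725.9
  E: 0 + 1(199.2) = 199.2
  B: 0 + 1(16.92) = 16.92
  C: 0 + 2(16.92) = 33.83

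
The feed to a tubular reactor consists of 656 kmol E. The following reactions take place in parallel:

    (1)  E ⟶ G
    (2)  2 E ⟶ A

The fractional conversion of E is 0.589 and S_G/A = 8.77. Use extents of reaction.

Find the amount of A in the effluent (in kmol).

Conversion of E: E consumed = 0.589 × 656 = 386.4 kmol = 1ξ₁ + 2ξ₂.
Selectivity: 1ξ₁ / (1ξ₂) = 8.77 → ξ₁ = 8.77 ξ₂.
Substitute: (1·8.77 + 2) ξ₂ = 386.4 → ξ₂ = 35.88 kmol, ξ₁ = 314.6 kmol.
Outlet amounts (n = n₀ + Σ ν·ξ):
  E: 656 − 1(314.6) − 2(35.88) = 269.6
  G: 0 + 1(314.6) = 314.6
  A: 0 + 1(35.88) = 35.88

35.9 kmol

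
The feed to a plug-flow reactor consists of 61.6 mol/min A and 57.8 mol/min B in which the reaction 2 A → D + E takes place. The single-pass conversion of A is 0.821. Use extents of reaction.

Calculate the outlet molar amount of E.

25.3 mol/min

A reacted = 0.821 × 61.6 = 50.57 mol/min; ν_A = −2, so ξ = 50.57/2 = 25.29 mol/min.
Outlet amounts (n = n₀ + ν ξ):
  A: 61.6 − 2(25.29) = 11.03
  D: 0 + 1(25.29) = 25.29
  E: 0 + 1(25.29) = 25.29
  B: 57.8 (inert)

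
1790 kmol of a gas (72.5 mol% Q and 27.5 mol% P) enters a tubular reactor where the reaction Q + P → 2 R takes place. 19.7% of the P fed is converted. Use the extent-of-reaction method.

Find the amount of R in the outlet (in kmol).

P reacted = 0.197 × 492.2 = 96.97 kmol; ν_P = −1, so ξ = 96.97/1 = 96.97 kmol.
Outlet amounts (n = n₀ + ν ξ):
  Q: 1298 − 1(96.97) = 1201
  P: 492.2 − 1(96.97) = 395.3
  R: 0 + 2(96.97) = 193.9

194 kmol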